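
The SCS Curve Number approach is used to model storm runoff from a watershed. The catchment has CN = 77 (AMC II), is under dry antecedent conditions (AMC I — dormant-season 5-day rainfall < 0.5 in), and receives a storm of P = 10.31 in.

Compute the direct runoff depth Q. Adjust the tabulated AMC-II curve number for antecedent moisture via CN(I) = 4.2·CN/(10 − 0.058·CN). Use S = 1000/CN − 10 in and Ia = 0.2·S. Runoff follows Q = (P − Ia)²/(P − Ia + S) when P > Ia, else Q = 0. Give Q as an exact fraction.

Q = 2065334014129/418338435900 in ≈ 4.937 in

Dry (AMC I): CN(I) = 4.2·77/(10 − 0.058·77) = (1617/5)/(2767/500) = 161700/2767 ≈ 58.439
Max retention: S = 1000/(161700/2767) − 10 = 11500/1617 in (≈ 7.112 in)
Ia = 0.2S: 0.2·7.112 = 1.422 in (exactly 2300/1617)
P − Ia = 10.310 − 1.422 = 1437127/161700 ≈ 8.888 in (> 0, runoff occurs)
Q = (1437127/161700)²/((1437127/161700) + 11500/1617) = (2065334014129/26146890000)/(2587127/161700) = 2065334014129/418338435900 in ≈ 4.937 in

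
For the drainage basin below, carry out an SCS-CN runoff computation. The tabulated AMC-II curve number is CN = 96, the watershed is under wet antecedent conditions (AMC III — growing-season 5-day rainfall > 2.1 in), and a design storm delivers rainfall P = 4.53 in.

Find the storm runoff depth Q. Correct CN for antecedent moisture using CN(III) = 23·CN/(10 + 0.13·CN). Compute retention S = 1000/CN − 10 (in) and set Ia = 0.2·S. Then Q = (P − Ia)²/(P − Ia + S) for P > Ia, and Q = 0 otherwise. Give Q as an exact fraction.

CN(III) from CN(II)=96: (23·96)/(10 + 0.13·96) = 27600/281 ≈ 98.221
Max retention: S = 1000/(27600/281) − 10 = 25/138 in (≈ 0.181 in)
Ia = 0.2S: 0.2·0.181 = 0.036 in (exactly 5/138)
Excess rainfall: 4.530 − 0.036 = 4.494 in; P > Ia so Q > 0
Q: (31007/6900)² ÷ (32257/6900) = 961434049/222573300 in (≈ 4.320 in)

Q = 961434049/222573300 in ≈ 4.320 in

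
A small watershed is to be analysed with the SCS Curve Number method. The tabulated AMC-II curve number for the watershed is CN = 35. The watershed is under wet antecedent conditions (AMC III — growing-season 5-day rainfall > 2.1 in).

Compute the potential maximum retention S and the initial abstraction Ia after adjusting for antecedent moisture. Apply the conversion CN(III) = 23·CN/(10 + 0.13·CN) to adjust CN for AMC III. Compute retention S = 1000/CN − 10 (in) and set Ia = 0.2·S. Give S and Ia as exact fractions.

Wet (AMC III): CN(III) = 23·35/(10 + 0.13·35) = 805/(291/20) = 16100/291 ≈ 55.326
S = 1000/(16100/291) − 10 = 1300/161 in ≈ 8.075 in
Ia = 0.2S: 0.2·8.075 = 1.615 in (exactly 260/161)

S = 1300/161 in ≈ 8.075 in; Ia = 260/161 in ≈ 1.615 in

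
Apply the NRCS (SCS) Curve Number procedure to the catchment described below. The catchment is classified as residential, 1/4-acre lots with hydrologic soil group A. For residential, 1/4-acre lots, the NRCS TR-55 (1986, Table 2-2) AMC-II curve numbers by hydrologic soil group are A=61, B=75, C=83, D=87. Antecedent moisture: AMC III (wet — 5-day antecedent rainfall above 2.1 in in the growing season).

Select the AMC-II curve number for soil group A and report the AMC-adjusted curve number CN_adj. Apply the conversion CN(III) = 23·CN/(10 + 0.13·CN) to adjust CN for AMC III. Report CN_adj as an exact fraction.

NRCS table: residential, 1/4-acre lots, soil group A → CN(II) = 61
CN(III) from CN(II)=61: (23·61)/(10 + 0.13·61) = 140300/1793 ≈ 78.249

CN_adj = 140300/1793 ≈ 78.249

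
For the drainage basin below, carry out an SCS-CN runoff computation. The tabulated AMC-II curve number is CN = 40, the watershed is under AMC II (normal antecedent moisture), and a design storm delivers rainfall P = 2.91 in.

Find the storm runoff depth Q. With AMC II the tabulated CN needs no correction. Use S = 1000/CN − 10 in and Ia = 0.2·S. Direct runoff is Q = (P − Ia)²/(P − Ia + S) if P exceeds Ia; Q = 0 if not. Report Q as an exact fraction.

AMC II — tabulated CN = 40 applies directly.
Retention S: 1000/CN − 10 with CN=40.000 → S = 15 ≈ 15.000 in
Ia = 0.2S: 0.2·15.000 = 3.000 in (exactly 3)
P = 2.910 ≤ Ia = 3.000 in: entire storm abstracted, Q = 0.

Q = 0 in ≈ 0.000 in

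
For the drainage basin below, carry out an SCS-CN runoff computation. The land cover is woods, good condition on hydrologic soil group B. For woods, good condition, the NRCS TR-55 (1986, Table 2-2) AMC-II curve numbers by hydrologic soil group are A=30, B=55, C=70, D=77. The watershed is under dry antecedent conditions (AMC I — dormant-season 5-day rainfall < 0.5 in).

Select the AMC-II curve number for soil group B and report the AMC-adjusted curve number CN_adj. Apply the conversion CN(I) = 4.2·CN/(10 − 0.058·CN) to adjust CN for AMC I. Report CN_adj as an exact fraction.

CN_adj = 7700/227 ≈ 33.921

NRCS table: woods, good condition, soil group B → CN(II) = 55
CN(I) from CN(II)=55: (4.2·55)/(10 − 0.058·55) = 7700/227 ≈ 33.921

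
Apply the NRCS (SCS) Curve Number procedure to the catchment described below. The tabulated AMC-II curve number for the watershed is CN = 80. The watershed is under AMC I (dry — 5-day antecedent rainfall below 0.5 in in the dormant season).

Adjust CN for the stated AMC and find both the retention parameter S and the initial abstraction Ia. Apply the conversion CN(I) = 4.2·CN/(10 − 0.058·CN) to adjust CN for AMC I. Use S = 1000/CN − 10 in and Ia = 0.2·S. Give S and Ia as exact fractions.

Adjust CN=80 to AMC I: 4.2·80/(10 − 0.058·80) → 336 ÷ (134/25) = 4200/67 ≈ 62.687
Retention S: 1000/CN − 10 with CN=62.687 → S = 125/21 ≈ 5.952 in
Initial abstraction Ia = S/5 = (125/21)/5 = 25/21 ≈ 1.190 in

S = 125/21 in ≈ 5.952 in; Ia = 25/21 in ≈ 1.190 in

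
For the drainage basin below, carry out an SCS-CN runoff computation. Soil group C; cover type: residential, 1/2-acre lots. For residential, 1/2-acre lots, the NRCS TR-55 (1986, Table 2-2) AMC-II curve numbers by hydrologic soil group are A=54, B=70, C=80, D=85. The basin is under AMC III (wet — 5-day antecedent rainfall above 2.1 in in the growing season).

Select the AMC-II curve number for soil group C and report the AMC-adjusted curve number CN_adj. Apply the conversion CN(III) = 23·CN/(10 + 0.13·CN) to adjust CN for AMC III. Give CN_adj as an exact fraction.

CN_adj = 4600/51 ≈ 90.196

NRCS table: residential, 1/2-acre lots, soil group C → CN(II) = 80
Adjust CN=80 to AMC III: 23·80/(10 + 0.13·80) → 1840 ÷ (102/5) = 4600/51 ≈ 90.196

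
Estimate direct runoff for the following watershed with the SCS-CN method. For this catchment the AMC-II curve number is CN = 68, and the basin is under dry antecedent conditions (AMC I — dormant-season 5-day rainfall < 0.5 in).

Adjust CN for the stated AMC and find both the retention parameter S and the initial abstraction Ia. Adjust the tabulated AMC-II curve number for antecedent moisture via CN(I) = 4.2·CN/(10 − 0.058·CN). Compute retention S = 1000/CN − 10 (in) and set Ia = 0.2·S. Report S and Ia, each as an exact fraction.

Adjust CN=68 to AMC I: 4.2·68/(10 − 0.058·68) → (1428/5) ÷ (757/125) = 35700/757 ≈ 47.160
S = 1000/(35700/757) − 10 = 4000/357 in ≈ 11.204 in
Ia = 0.2S: 0.2·11.204 = 2.241 in (exactly 800/357)

S = 4000/357 in ≈ 11.204 in; Ia = 800/357 in ≈ 2.241 in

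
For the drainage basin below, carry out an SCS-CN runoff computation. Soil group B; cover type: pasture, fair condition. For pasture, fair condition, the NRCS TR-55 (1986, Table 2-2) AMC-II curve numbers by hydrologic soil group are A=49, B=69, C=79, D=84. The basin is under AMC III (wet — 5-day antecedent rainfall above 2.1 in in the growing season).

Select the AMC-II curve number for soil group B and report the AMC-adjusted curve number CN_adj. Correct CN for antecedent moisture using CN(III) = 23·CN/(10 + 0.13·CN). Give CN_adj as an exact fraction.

CN_adj = 158700/1897 ≈ 83.658

NRCS table: pasture, fair condition, soil group B → CN(II) = 69
Adjust CN=69 to AMC III: 23·69/(10 + 0.13·69) → 1587 ÷ (1897/100) = 158700/1897 ≈ 83.658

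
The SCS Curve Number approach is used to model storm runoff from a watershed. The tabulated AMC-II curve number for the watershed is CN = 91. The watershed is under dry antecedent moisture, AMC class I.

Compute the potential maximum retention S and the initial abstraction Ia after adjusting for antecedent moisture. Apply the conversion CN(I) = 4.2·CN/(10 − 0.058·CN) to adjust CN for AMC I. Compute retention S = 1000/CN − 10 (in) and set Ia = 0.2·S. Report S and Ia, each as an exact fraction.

S = 1500/637 in ≈ 2.355 in; Ia = 300/637 in ≈ 0.471 in

CN(I) from CN(II)=91: (4.2·91)/(10 − 0.058·91) = 63700/787 ≈ 80.940
Retention S: 1000/CN − 10 with CN=80.940 → S = 1500/637 ≈ 2.355 in
Ia = 0.2S: 0.2·2.355 = 0.471 in (exactly 300/637)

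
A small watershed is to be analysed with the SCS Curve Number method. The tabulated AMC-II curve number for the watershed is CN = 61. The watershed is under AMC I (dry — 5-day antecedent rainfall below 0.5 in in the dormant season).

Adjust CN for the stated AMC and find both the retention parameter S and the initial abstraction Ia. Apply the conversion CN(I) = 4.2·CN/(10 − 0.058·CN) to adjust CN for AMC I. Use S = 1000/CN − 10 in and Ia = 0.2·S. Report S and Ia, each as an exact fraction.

CN(I) from CN(II)=61: (4.2·61)/(10 − 0.058·61) = 42700/1077 ≈ 39.647
S = 1000/(42700/1077) − 10 = 6500/427 in ≈ 15.222 in
Initial abstraction Ia = S/5 = (6500/427)/5 = 1300/427 ≈ 3.044 in

S = 6500/427 in ≈ 15.222 in; Ia = 1300/427 in ≈ 3.044 in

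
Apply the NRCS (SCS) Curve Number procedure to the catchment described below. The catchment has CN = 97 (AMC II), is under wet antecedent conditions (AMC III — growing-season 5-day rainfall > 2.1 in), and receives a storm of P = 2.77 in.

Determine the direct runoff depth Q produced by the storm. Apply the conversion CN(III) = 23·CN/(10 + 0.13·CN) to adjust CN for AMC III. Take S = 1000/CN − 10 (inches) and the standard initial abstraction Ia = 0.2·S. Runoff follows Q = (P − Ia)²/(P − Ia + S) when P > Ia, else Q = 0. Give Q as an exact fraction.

Q = 374528088169/143227299700 in ≈ 2.615 in

CN(III) from CN(II)=97: (23·97)/(10 + 0.13·97) = 223100/2261 ≈ 98.673
Retention S: 1000/CN − 10 with CN=98.673 → S = 300/2231 ≈ 0.134 in
Ia = 0.2·(300/2231) = 60/2231 in ≈ 0.027 in
Excess rainfall: 2.770 − 0.027 = 2.743 in; P > Ia so Q > 0
Q = (611987/223100)²/((611987/223100) + 300/2231) = (374528088169/49773610000)/(641987/223100) = 374528088169/143227299700 in ≈ 2.615 in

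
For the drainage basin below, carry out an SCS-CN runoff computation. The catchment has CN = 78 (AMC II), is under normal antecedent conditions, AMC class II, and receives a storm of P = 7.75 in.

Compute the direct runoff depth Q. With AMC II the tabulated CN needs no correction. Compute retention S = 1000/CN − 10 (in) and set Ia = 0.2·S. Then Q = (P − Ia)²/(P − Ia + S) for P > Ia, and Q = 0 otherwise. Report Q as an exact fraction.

AMC II — tabulated CN = 78 applies directly.
S = 1000/78 − 10 = 110/39 in ≈ 2.821 in
Ia = 0.2S: 0.2·2.821 = 0.564 in (exactly 22/39)
P − Ia = 7.750 − 0.564 = 1121/156 ≈ 7.186 in (> 0, runoff occurs)
Q = (1121/156)²/((1121/156) + 110/39) = (1256641/24336)/(1561/156) = 1256641/243516 in ≈ 5.160 in

Q = 1256641/243516 in ≈ 5.160 in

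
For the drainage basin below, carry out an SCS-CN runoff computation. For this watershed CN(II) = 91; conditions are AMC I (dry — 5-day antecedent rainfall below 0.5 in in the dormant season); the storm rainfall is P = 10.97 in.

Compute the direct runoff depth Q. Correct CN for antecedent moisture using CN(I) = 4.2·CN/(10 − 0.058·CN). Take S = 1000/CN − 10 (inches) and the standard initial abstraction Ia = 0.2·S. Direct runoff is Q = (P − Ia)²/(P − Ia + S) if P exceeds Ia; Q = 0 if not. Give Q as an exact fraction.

Q = 447278726521/52156859300 in ≈ 8.576 in

CN(I) from CN(II)=91: (4.2·91)/(10 − 0.058·91) = 63700/787 ≈ 80.940
S = 1000/(63700/787) − 10 = 1500/637 in ≈ 2.355 in
Ia = 0.2·(1500/637) = 300/637 in ≈ 0.471 in
P − Ia = 10.970 − 0.471 = 668789/63700 ≈ 10.499 in (> 0, runoff occurs)
Q: (668789/63700)² ÷ (818789/63700) = 447278726521/52156859300 in (≈ 8.576 in)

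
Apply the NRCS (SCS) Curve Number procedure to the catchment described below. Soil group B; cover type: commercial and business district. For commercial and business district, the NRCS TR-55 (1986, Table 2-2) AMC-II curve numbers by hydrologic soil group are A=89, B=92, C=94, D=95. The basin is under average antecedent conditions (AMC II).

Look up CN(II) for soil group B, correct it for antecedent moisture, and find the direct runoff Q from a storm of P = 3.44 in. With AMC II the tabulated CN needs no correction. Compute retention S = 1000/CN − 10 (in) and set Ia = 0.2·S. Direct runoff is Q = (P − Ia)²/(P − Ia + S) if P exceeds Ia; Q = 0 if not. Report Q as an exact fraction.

Q = 1763442/683675 in ≈ 2.579 in

NRCS table: commercial and business district, soil group B → CN(II) = 92
Average conditions: CN = 92 (no AMC adjustment).
Retention S: 1000/CN − 10 with CN=92.000 → S = 20/23 ≈ 0.870 in
Initial abstraction Ia = S/5 = (20/23)/5 = 4/23 ≈ 0.174 in
Since P=3.440 > Ia=0.174: effective rainfall P−Ia = 1878/575 in
Runoff Q = (P−Ia)²/(P−Ia+S) = (3.266)²/(3.266+0.870) = 1763442/683675 ≈ 2.579 in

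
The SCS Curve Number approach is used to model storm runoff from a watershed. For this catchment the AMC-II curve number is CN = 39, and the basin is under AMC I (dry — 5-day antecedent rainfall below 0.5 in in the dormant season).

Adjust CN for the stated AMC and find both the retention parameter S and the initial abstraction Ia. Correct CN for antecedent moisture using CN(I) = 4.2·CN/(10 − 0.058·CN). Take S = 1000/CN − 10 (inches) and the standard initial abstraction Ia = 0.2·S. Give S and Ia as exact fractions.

S = 30500/819 in ≈ 37.241 in; Ia = 6100/819 in ≈ 7.448 in

Dry (AMC I): CN(I) = 4.2·39/(10 − 0.058·39) = (819/5)/(3869/500) = 81900/3869 ≈ 21.168
S = 1000/(81900/3869) − 10 = 30500/819 in ≈ 37.241 in
Ia = 0.2·(30500/819) = 6100/819 in ≈ 7.448 in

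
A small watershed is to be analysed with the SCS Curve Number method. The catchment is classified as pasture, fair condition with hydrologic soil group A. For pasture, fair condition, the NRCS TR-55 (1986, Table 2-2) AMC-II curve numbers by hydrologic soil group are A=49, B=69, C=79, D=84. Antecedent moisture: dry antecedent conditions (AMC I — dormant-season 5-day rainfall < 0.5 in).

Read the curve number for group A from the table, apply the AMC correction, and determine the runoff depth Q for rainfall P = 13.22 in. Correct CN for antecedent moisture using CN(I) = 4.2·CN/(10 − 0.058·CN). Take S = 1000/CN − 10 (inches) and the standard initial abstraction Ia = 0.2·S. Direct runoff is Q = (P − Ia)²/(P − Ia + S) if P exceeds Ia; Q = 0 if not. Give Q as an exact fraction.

NRCS table: pasture, fair condition, soil group A → CN(II) = 49
CN(I) from CN(II)=49: (4.2·49)/(10 − 0.058·49) = 34300/1193 ≈ 28.751
S = 1000/(34300/1193) − 10 = 8500/343 in ≈ 24.781 in
Ia = 0.2·(8500/343) = 1700/343 in ≈ 4.956 in
Since P=13.220 > Ia=4.956: effective rainfall P−Ia = 141723/17150 in
Q: (141723/17150)² ÷ (566723/17150) = 20085408729/9719299450 in (≈ 2.067 in)

Q = 20085408729/9719299450 in ≈ 2.067 in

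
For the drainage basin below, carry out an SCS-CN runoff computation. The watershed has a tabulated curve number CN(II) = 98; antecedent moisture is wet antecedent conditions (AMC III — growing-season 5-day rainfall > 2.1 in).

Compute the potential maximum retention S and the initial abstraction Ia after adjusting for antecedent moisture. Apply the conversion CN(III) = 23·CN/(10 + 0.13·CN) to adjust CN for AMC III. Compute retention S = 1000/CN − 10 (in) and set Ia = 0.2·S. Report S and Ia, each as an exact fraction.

Wet (AMC III): CN(III) = 23·98/(10 + 0.13·98) = 2254/(1137/50) = 112700/1137 ≈ 99.120
S = 1000/(112700/1137) − 10 = 100/1127 in ≈ 0.089 in
Ia = 0.2·(100/1127) = 20/1127 in ≈ 0.018 in

S = 100/1127 in ≈ 0.089 in; Ia = 20/1127 in ≈ 0.018 in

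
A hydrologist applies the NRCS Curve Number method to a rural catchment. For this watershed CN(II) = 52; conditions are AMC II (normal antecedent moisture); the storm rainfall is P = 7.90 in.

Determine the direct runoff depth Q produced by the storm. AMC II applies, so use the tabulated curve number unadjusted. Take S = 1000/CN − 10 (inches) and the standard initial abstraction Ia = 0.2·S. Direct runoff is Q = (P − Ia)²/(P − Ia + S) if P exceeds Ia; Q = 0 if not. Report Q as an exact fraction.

Average conditions: CN = 52 (no AMC adjustment).
Retention S: 1000/CN − 10 with CN=52.000 → S = 120/13 ≈ 9.231 in
Ia = 0.2·(120/13) = 24/13 in ≈ 1.846 in
Excess rainfall: 7.900 − 1.846 = 6.054 in; P > Ia so Q > 0
Runoff Q = (P−Ia)²/(P−Ia+S) = (6.054)²/(6.054+9.231) = 619369/258310 ≈ 2.398 in

Q = 619369/258310 in ≈ 2.398 in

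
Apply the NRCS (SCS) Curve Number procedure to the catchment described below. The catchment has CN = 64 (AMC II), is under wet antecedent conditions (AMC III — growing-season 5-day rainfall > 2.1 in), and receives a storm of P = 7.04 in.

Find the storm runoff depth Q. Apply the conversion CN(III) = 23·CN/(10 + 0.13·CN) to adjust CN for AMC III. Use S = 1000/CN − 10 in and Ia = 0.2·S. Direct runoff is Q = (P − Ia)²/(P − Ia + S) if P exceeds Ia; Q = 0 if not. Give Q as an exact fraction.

Q = 227014489/47591600 in ≈ 4.770 in

Adjust CN=64 to AMC III: 23·64/(10 + 0.13·64) → 1472 ÷ (458/25) = 18400/229 ≈ 80.349
Max retention: S = 1000/(18400/229) − 10 = 225/92 in (≈ 2.446 in)
Ia = 0.2·(225/92) = 45/92 in ≈ 0.489 in
Excess rainfall: 7.040 − 0.489 = 6.551 in; P > Ia so Q > 0
Runoff Q = (P−Ia)²/(P−Ia+S) = (6.551)²/(6.551+2.446) = 227014489/47591600 ≈ 4.770 in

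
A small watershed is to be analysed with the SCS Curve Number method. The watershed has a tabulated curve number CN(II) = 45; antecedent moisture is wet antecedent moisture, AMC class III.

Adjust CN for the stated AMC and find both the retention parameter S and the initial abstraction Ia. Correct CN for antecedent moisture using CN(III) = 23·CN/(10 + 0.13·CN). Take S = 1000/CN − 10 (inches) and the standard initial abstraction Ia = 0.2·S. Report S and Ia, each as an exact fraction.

CN(III) from CN(II)=45: (23·45)/(10 + 0.13·45) = 20700/317 ≈ 65.300
S = 1000/(20700/317) − 10 = 1100/207 in ≈ 5.314 in
Ia = 0.2·(1100/207) = 220/207 in ≈ 1.063 in

S = 1100/207 in ≈ 5.314 in; Ia = 220/207 in ≈ 1.063 in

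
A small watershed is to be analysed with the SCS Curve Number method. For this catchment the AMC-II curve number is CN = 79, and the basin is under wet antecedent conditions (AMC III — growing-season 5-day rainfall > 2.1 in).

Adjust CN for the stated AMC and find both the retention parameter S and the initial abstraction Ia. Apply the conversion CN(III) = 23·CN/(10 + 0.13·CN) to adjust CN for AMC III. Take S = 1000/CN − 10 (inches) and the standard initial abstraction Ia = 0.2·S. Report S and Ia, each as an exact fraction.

S = 2100/1817 in ≈ 1.156 in; Ia = 420/1817 in ≈ 0.231 in

CN(III) from CN(II)=79: (23·79)/(10 + 0.13·79) = 181700/2027 ≈ 89.640
Max retention: S = 1000/(181700/2027) − 10 = 2100/1817 in (≈ 1.156 in)
Initial abstraction Ia = S/5 = (2100/1817)/5 = 420/1817 ≈ 0.231 in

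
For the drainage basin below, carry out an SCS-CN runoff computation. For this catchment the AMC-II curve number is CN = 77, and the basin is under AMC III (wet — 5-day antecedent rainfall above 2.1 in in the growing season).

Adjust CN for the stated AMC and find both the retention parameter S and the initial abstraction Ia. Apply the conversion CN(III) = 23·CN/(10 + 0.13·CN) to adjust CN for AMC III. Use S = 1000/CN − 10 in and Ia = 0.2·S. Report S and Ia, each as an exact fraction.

Adjust CN=77 to AMC III: 23·77/(10 + 0.13·77) → 1771 ÷ (2001/100) = 7700/87 ≈ 88.506
S = 1000/(7700/87) − 10 = 100/77 in ≈ 1.299 in
Ia = 0.2S: 0.2·1.299 = 0.260 in (exactly 20/77)

S = 100/77 in ≈ 1.299 in; Ia = 20/77 in ≈ 0.260 in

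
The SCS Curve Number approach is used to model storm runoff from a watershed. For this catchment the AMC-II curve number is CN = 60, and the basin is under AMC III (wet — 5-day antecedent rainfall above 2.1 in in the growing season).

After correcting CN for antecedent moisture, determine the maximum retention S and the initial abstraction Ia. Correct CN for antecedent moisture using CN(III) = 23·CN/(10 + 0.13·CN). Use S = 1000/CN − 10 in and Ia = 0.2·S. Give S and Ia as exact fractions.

S = 200/69 in ≈ 2.899 in; Ia = 40/69 in ≈ 0.580 in

CN(III) from CN(II)=60: (23·60)/(10 + 0.13·60) = 6900/89 ≈ 77.528
Retention S: 1000/CN − 10 with CN=77.528 → S = 200/69 ≈ 2.899 in
Ia = 0.2·(200/69) = 40/69 in ≈ 0.580 in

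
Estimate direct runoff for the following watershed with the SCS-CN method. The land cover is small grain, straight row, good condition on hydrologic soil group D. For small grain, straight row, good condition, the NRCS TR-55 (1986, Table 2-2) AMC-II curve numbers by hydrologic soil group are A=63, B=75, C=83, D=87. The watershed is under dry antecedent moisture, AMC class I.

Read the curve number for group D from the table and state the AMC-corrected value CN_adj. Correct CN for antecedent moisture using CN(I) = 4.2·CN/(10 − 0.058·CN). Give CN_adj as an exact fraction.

CN_adj = 182700/2477 ≈ 73.759

NRCS table: small grain, straight row, good condition, soil group D → CN(II) = 87
CN(I) from CN(II)=87: (4.2·87)/(10 − 0.058·87) = 182700/2477 ≈ 73.759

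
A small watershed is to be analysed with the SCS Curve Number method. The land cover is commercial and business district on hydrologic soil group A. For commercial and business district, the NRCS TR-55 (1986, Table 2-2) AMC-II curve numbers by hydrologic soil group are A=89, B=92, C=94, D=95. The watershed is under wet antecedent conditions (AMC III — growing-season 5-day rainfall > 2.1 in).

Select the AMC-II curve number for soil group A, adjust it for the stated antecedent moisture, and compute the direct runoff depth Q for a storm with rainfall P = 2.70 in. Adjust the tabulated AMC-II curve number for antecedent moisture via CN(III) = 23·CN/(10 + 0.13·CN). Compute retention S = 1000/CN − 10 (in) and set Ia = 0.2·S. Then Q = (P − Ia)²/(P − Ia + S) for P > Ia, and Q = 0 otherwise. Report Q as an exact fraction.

NRCS table: commercial and business district, soil group A → CN(II) = 89
Wet (AMC III): CN(III) = 23·89/(10 + 0.13·89) = 2047/(2157/100) = 204700/2157 ≈ 94.900
Max retention: S = 1000/(204700/2157) − 10 = 1100/2047 in (≈ 0.537 in)
Ia = 0.2·(1100/2047) = 220/2047 in ≈ 0.107 in
P − Ia = 2.700 − 0.107 = 53069/20470 ≈ 2.593 in (> 0, runoff occurs)
Q: (53069/20470)² ÷ (64069/20470) = 2816318761/1311492430 in (≈ 2.147 in)

Q = 2816318761/1311492430 in ≈ 2.147 in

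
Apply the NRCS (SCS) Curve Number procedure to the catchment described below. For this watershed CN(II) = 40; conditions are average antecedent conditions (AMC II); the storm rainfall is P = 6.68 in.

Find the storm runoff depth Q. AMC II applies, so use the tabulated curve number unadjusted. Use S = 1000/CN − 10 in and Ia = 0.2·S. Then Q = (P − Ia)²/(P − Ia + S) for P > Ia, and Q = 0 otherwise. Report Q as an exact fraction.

Q = 8464/11675 in ≈ 0.725 in

CN(II) = 40; AMC II needs no correction.
Max retention: S = 1000/40 − 10 = 15 in (≈ 15.000 in)
Ia = 0.2S: 0.2·15.000 = 3.000 in (exactly 3)
P − Ia = 6.680 − 3.000 = 92/25 ≈ 3.680 in (> 0, runoff occurs)
Q = (92/25)²/((92/25) + 15) = (8464/625)/(467/25) = 8464/11675 in ≈ 0.725 in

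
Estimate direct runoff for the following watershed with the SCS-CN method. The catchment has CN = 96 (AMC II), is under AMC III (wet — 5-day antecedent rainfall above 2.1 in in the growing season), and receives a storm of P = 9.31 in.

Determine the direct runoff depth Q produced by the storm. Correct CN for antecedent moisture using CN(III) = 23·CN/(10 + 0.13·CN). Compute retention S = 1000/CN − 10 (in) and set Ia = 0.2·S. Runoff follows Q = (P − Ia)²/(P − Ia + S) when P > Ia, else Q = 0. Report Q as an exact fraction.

CN(III) from CN(II)=96: (23·96)/(10 + 0.13·96) = 27600/281 ≈ 98.221
S = 1000/(27600/281) − 10 = 25/138 in ≈ 0.181 in
Ia = 0.2S: 0.2·0.181 = 0.036 in (exactly 5/138)
P − Ia = 9.310 − 0.036 = 63989/6900 ≈ 9.274 in (> 0, runoff occurs)
Runoff Q = (P−Ia)²/(P−Ia+S) = (9.274)²/(9.274+0.181) = 4094592121/450149100 ≈ 9.096 in

Q = 4094592121/450149100 in ≈ 9.096 in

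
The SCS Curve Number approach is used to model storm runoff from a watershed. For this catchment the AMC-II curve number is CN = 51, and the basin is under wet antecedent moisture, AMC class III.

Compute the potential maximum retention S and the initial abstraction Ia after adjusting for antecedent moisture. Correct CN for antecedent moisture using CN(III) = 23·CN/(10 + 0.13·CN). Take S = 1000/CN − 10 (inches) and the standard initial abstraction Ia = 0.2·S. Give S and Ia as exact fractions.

Adjust CN=51 to AMC III: 23·51/(10 + 0.13·51) → 1173 ÷ (1663/100) = 117300/1663 ≈ 70.535
Retention S: 1000/CN − 10 with CN=70.535 → S = 4900/1173 ≈ 4.177 in
Initial abstraction Ia = S/5 = (4900/1173)/5 = 980/1173 ≈ 0.835 in

S = 4900/1173 in ≈ 4.177 in; Ia = 980/1173 in ≈ 0.835 in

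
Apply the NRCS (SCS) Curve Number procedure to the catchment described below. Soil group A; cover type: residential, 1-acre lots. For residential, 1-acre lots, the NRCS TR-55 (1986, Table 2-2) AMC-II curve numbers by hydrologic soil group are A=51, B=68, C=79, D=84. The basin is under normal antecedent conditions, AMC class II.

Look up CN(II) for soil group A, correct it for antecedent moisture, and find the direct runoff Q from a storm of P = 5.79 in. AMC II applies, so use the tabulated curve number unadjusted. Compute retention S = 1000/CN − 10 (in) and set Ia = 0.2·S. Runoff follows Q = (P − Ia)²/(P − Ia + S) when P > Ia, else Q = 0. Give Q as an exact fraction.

NRCS table: residential, 1-acre lots, soil group A → CN(II) = 51
AMC II — tabulated CN = 51 applies directly.
Retention S: 1000/CN − 10 with CN=51.000 → S = 490/51 ≈ 9.608 in
Ia = 0.2S: 0.2·9.608 = 1.922 in (exactly 98/51)
Since P=5.790 > Ia=1.922: effective rainfall P−Ia = 19729/5100 in
Q: (19729/5100)² ÷ (68729/5100) = 389233441/350517900 in (≈ 1.110 in)

Q = 389233441/350517900 in ≈ 1.110 in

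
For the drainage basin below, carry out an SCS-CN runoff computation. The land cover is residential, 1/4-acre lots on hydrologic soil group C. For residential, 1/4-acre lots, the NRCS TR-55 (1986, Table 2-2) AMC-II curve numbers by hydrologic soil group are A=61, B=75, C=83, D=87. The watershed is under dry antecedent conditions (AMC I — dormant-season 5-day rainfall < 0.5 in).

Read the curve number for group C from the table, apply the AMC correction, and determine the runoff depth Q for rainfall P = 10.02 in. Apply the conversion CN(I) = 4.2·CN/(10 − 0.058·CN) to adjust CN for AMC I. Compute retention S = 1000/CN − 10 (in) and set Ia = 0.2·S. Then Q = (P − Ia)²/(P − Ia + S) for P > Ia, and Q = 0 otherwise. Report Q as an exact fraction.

NRCS table: residential, 1/4-acre lots, soil group C → CN(II) = 83
CN(I) from CN(II)=83: (4.2·83)/(10 − 0.058·83) = 174300/2593 ≈ 67.219
S = 1000/(174300/2593) − 10 = 8500/1743 in ≈ 4.877 in
Initial abstraction Ia = S/5 = (8500/1743)/5 = 1700/1743 ≈ 0.975 in
P − Ia = 10.020 − 0.975 = 788243/87150 ≈ 9.045 in (> 0, runoff occurs)
Q = (788243/87150)²/((788243/87150) + 8500/1743) = (621327027049/7595122500)/(1213243/87150) = 621327027049/105734127450 in ≈ 5.876 in

Q = 621327027049/105734127450 in ≈ 5.876 in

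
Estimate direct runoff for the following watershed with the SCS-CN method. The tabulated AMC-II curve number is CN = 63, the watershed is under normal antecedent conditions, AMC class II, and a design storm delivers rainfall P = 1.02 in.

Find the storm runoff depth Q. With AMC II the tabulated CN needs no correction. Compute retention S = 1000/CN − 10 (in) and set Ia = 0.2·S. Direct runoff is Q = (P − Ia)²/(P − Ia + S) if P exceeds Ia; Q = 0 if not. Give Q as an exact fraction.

Average conditions: CN = 63 (no AMC adjustment).
Retention S: 1000/CN − 10 with CN=63.000 → S = 370/63 ≈ 5.873 in
Ia = 0.2·(370/63) = 74/63 in ≈ 1.175 in
P = 1.020 ≤ Ia = 1.175 in: entire storm abstracted, Q = 0.

Q = 0 in ≈ 0.000 in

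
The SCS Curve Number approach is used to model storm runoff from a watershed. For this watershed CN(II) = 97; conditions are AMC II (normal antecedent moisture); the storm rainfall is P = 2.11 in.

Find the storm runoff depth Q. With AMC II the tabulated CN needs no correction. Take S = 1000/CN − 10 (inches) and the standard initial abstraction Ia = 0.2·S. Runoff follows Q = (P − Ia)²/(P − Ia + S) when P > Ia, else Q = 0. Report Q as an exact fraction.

Q = 394697689/221809900 in ≈ 1.779 in

CN(II) = 97; AMC II needs no correction.
Max retention: S = 1000/97 − 10 = 30/97 in (≈ 0.309 in)
Initial abstraction Ia = S/5 = (30/97)/5 = 6/97 ≈ 0.062 in
P − Ia = 2.110 − 0.062 = 19867/9700 ≈ 2.048 in (> 0, runoff occurs)
Q = (19867/9700)²/((19867/9700) + 30/97) = (394697689/94090000)/(22867/9700) = 394697689/221809900 in ≈ 1.779 in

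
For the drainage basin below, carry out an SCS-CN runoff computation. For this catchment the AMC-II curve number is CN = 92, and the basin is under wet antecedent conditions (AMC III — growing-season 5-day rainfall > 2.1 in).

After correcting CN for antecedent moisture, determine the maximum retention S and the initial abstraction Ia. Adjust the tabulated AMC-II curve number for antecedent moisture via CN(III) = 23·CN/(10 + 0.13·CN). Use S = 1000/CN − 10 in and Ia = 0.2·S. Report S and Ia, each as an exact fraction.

Wet (AMC III): CN(III) = 23·92/(10 + 0.13·92) = 2116/(549/25) = 52900/549 ≈ 96.357
S = 1000/(52900/549) − 10 = 200/529 in ≈ 0.378 in
Ia = 0.2·(200/529) = 40/529 in ≈ 0.076 in

S = 200/529 in ≈ 0.378 in; Ia = 40/529 in ≈ 0.076 in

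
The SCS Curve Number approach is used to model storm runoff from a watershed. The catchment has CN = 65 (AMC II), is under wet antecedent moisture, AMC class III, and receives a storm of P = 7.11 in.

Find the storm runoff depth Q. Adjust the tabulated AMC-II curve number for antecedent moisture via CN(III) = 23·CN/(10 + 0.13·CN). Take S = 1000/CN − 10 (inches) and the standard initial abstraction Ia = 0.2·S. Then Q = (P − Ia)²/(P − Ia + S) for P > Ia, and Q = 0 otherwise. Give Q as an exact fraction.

CN(III) from CN(II)=65: (23·65)/(10 + 0.13·65) = 29900/369 ≈ 81.030
Retention S: 1000/CN − 10 with CN=81.030 → S = 700/299 ≈ 2.341 in
Ia = 0.2·(700/299) = 140/299 in ≈ 0.468 in
Excess rainfall: 7.110 − 0.468 = 6.642 in; P > Ia so Q > 0
Q = (198589/29900)²/((198589/29900) + 700/299) = (39437590921/894010000)/(268589/29900) = 39437590921/8030811100 in ≈ 4.911 in

Q = 39437590921/8030811100 in ≈ 4.911 in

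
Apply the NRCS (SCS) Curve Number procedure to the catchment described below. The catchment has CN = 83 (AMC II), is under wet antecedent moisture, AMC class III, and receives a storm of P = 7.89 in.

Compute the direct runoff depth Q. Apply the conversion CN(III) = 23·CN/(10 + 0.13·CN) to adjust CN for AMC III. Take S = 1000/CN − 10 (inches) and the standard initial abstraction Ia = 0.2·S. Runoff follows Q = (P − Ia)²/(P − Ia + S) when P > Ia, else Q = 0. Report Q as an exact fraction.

Q = 2167375784401/313496170900 in ≈ 6.914 in

Adjust CN=83 to AMC III: 23·83/(10 + 0.13·83) → 1909 ÷ (2079/100) = 190900/2079 ≈ 91.823
Retention S: 1000/CN − 10 with CN=91.823 → S = 1700/1909 ≈ 0.891 in
Ia = 0.2S: 0.2·0.891 = 0.178 in (exactly 340/1909)
Excess rainfall: 7.890 − 0.178 = 7.712 in; P > Ia so Q > 0
Q = (1472201/190900)²/((1472201/190900) + 1700/1909) = (2167375784401/36442810000)/(1642201/190900) = 2167375784401/313496170900 in ≈ 6.914 in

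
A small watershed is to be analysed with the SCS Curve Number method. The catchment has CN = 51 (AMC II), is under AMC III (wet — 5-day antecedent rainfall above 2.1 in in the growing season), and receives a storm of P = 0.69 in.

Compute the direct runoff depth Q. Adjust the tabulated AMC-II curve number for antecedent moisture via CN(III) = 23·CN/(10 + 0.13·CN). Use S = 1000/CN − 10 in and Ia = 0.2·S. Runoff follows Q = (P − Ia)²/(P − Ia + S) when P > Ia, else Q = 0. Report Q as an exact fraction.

Q = 0 in ≈ 0.000 in

Wet (AMC III): CN(III) = 23·51/(10 + 0.13·51) = 1173/(1663/100) = 117300/1663 ≈ 70.535
Max retention: S = 1000/(117300/1663) − 10 = 4900/1173 in (≈ 4.177 in)
Ia = 0.2S: 0.2·4.177 = 0.835 in (exactly 980/1173)
P = 0.690 ≤ Ia = 0.835 in: entire storm abstracted, Q = 0.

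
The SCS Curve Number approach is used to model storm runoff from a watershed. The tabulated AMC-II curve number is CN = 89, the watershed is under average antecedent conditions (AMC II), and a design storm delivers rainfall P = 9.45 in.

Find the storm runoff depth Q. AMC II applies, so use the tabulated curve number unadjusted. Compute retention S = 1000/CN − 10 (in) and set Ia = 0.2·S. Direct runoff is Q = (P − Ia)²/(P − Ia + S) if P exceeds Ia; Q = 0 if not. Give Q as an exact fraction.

Q = 268337161/33074180 in ≈ 8.113 in

AMC II — tabulated CN = 89 applies directly.
Max retention: S = 1000/89 − 10 = 110/89 in (≈ 1.236 in)
Initial abstraction Ia = S/5 = (110/89)/5 = 22/89 ≈ 0.247 in
P − Ia = 9.450 − 0.247 = 16381/1780 ≈ 9.203 in (> 0, runoff occurs)
Q = (16381/1780)²/((16381/1780) + 110/89) = (268337161/3168400)/(18581/1780) = 268337161/33074180 in ≈ 8.113 in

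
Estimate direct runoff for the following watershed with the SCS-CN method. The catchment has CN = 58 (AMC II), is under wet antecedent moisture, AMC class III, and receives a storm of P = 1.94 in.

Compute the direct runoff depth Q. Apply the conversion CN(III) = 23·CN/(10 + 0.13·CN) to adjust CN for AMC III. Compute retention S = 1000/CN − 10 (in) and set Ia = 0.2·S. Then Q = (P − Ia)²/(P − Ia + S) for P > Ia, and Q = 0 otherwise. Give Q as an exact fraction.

Q = 1909602601/4959111650 in ≈ 0.385 in

Wet (AMC III): CN(III) = 23·58/(10 + 0.13·58) = 1334/(877/50) = 66700/877 ≈ 76.055
S = 1000/(66700/877) − 10 = 2100/667 in ≈ 3.148 in
Ia = 0.2·(2100/667) = 420/667 in ≈ 0.630 in
P − Ia = 1.940 − 0.630 = 43699/33350 ≈ 1.310 in (> 0, runoff occurs)
Runoff Q = (P−Ia)²/(P−Ia+S) = (1.310)²/(1.310+3.148) = 1909602601/4959111650 ≈ 0.385 in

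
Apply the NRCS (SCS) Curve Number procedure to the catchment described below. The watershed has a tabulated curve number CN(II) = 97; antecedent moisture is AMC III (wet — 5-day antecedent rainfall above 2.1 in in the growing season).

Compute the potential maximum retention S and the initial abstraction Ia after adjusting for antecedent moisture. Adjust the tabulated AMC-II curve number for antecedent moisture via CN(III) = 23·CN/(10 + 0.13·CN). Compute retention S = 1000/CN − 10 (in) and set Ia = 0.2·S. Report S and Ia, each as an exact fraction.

S = 300/2231 in ≈ 0.134 in; Ia = 60/2231 in ≈ 0.027 in

CN(III) from CN(II)=97: (23·97)/(10 + 0.13·97) = 223100/2261 ≈ 98.673
S = 1000/(223100/2261) − 10 = 300/2231 in ≈ 0.134 in
Initial abstraction Ia = S/5 = (300/2231)/5 = 60/2231 ≈ 0.027 in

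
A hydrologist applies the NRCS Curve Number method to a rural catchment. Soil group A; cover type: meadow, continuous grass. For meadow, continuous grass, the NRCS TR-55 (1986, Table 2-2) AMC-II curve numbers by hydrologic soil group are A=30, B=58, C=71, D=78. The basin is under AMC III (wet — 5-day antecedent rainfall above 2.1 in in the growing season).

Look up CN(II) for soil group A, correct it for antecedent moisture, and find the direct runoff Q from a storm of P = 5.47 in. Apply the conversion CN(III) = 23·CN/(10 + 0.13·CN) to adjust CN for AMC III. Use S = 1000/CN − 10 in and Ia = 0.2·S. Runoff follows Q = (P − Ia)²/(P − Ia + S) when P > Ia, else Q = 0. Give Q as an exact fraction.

NRCS table: meadow, continuous grass, soil group A → CN(II) = 30
Adjust CN=30 to AMC III: 23·30/(10 + 0.13·30) → 690 ÷ (139/10) = 6900/139 ≈ 49.640
Max retention: S = 1000/(6900/139) − 10 = 700/69 in (≈ 10.145 in)
Ia = 0.2·(700/69) = 140/69 in ≈ 2.029 in
P − Ia = 5.470 − 2.029 = 23743/6900 ≈ 3.441 in (> 0, runoff occurs)
Runoff Q = (P−Ia)²/(P−Ia+S) = (3.441)²/(3.441+10.145) = 563730049/646826700 ≈ 0.872 in

Q = 563730049/646826700 in ≈ 0.872 in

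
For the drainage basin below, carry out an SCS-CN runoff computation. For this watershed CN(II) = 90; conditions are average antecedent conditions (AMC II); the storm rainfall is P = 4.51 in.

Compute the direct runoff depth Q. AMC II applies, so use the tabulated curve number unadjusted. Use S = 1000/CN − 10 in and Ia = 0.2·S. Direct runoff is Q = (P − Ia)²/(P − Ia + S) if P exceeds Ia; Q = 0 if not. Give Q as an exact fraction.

Q = 14891881/4373100 in ≈ 3.405 in

Average conditions: CN = 90 (no AMC adjustment).
Max retention: S = 1000/90 − 10 = 10/9 in (≈ 1.111 in)
Ia = 0.2S: 0.2·1.111 = 0.222 in (exactly 2/9)
Since P=4.510 > Ia=0.222: effective rainfall P−Ia = 3859/900 in
Q = (3859/900)²/((3859/900) + 10/9) = (14891881/810000)/(4859/900) = 14891881/4373100 in ≈ 3.405 in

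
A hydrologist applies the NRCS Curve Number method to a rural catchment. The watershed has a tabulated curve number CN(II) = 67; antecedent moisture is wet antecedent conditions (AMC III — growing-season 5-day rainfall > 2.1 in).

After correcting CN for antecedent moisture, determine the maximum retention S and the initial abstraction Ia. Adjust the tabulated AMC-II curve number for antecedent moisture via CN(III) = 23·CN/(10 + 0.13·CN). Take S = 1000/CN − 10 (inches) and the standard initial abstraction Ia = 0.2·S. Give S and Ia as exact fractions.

S = 3300/1541 in ≈ 2.141 in; Ia = 660/1541 in ≈ 0.428 in

CN(III) from CN(II)=67: (23·67)/(10 + 0.13·67) = 154100/1871 ≈ 82.362
S = 1000/(154100/1871) − 10 = 3300/1541 in ≈ 2.141 in
Initial abstraction Ia = S/5 = (3300/1541)/5 = 660/1541 ≈ 0.428 in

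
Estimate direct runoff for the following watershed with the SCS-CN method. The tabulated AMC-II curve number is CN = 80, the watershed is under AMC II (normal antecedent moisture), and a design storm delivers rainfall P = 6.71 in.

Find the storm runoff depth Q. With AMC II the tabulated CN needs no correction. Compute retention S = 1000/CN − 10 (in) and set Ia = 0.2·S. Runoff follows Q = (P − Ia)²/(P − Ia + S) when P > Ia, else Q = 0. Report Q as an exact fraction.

CN(II) = 80; AMC II needs no correction.
Retention S: 1000/CN − 10 with CN=80.000 → S = 5/2 ≈ 2.500 in
Ia = 0.2S: 0.2·2.500 = 0.500 in (exactly 1/2)
Excess rainfall: 6.710 − 0.500 = 6.210 in; P > Ia so Q > 0
Runoff Q = (P−Ia)²/(P−Ia+S) = (6.210)²/(6.210+2.500) = 385641/87100 ≈ 4.428 in

Q = 385641/87100 in ≈ 4.428 in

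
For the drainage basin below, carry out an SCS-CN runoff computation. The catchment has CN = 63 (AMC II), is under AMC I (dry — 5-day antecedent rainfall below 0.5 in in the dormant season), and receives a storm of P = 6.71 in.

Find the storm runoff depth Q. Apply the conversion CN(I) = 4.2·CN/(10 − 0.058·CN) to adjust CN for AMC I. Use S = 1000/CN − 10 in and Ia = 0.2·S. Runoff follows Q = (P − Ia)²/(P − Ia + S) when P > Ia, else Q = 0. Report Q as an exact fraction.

Dry (AMC I): CN(I) = 4.2·63/(10 − 0.058·63) = (1323/5)/(3173/500) = 132300/3173 ≈ 41.696
S = 1000/(132300/3173) − 10 = 18500/1323 in ≈ 13.983 in
Ia = 0.2·(18500/1323) = 3700/1323 in ≈ 2.797 in
Excess rainfall: 6.710 − 2.797 = 3.913 in; P > Ia so Q > 0
Q: (517733/132300)² ÷ (2367733/132300) = 268047459289/313251075900 in (≈ 0.856 in)

Q = 268047459289/313251075900 in ≈ 0.856 in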